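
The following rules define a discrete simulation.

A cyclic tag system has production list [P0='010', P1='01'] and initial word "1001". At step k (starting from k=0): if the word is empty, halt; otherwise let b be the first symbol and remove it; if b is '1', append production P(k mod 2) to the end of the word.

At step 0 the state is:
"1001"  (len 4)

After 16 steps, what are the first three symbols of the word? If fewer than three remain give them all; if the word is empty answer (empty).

001

step 0: "1001"  (len 4)
step 1: "001010"  (len 6)
step 2: "01010"  (len 5)
step 3: "1010"  (len 4)
step 4: "01001"  (len 5)
step 5: "1001"  (len 4)
step 6: "00101"  (len 5)
step 7: "0101"  (len 4)
step 8: "101"  (len 3)
step 9: "01010"  (len 5)
step 10: "1010"  (len 4)
step 11: "010010"  (len 6)
step 12: "10010"  (len 5)
step 13: "0010010"  (len 7)
step 14: "010010"  (len 6)
step 15: "10010"  (len 5)
step 16: "001001"  (len 6)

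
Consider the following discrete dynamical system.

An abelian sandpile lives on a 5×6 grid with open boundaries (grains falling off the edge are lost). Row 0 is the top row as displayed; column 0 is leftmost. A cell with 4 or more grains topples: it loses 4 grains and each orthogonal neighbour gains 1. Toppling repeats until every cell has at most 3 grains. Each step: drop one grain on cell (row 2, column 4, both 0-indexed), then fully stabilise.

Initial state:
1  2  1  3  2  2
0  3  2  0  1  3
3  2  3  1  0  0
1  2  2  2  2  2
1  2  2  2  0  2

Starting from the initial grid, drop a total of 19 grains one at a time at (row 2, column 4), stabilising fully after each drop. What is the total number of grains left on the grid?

k=0  1  2  1  3  2  2
0  3  2  0  1  3
3  2  3  1  0  0
1  2  2  2  2  2
1  2  2  2  0  2
k=1  1  2  1  3  2  2
0  3  2  0  1  3
3  2  3  1  1  0
1  2  2  2  2  2
1  2  2  2  0  2
k=2  1  2  1  3  2  2
0  3  2  0  1  3
3  2  3  1  2  0
1  2  2  2  2  2
1  2  2  2  0  2
k=3  1  2  1  3  2  2
0  3  2  0  1  3
3  2  3  1  3  0
1  2  2  2  2  2
1  2  2  2  0  2
k=4  1  2  1  3  2  2
0  3  2  0  2  3
3  2  3  2  0  1
1  2  2  2  3  2
1  2  2  2  0  2
k=5  1  2  1  3  2  2
0  3  2  0  2  3
3  2  3  2  1  1
1  2  2  2  3  2
1  2  2  2  0  2
k=6  1  2  1  3  2  2
0  3  2  0  2  3
3  2  3  2  2  1
1  2  2  2  3  2
1  2  2  2  0  2
k=7  1  2  1  3  2  2
0  3  2  0  2  3
3  2  3  2  3  1
1  2  2  2  3  2
1  2  2  2  0  2
k=8  1  2  1  3  2  2
0  3  2  0  3  3
3  2  3  3  1  2
1  2  2  3  0  3
1  2  2  2  1  2
k=9  1  2  1  3  2  2
0  3  2  0  3  3
3  2  3  3  2  2
1  2  2  3  0  3
1  2  2  2  1  2
k=10  1  2  1  3  2  2
0  3  2  0  3  3
3  2  3  3  3  2
1  2  2  3  0  3
1  2  2  2  1  2
k=11  1  2  1  3  3  3
0  3  3  2  1  1
3  3  1  2  3  1
1  3  0  1  3  0
1  2  3  3  1  3
k=12  1  2  1  3  3  3
0  3  3  2  2  1
3  3  1  3  1  2
1  3  0  2  0  1
1  2  3  3  2  3
k=13  1  2  1  3  3  3
0  3  3  2  2  1
3  3  1  3  2  2
1  3  0  2  0  1
1  2  3  3  2  3
k=14  1  2  1  3  3  3
0  3  3  2  2  1
3  3  1  3  3  2
1  3  0  2  0  1
1  2  3  3  2  3
k=15  1  2  1  3  3  3
0  3  3  3  3  1
3  3  2  0  1  3
1  3  0  3  1  1
1  2  3  3  2  3
k=16  1  2  1  3  3  3
0  3  3  3  3  1
3  3  2  0  2  3
1  3  0  3  1  1
1  2  3  3  2  3
k=17  1  2  1  3  3  3
0  3  3  3  3  1
3  3  2  0  3  3
1  3  0  3  1  1
1  2  3  3  2  3
k=18  1  3  3  1  2  1
2  1  2  2  3  0
0  3  0  3  2  1
3  0  2  3  2  2
1  3  3  3  2  3
k=19  1  3  3  1  2  1
2  1  2  2  3  0
0  3  0  3  3  1
3  0  2  3  2  2
1  3  3  3  2  3

58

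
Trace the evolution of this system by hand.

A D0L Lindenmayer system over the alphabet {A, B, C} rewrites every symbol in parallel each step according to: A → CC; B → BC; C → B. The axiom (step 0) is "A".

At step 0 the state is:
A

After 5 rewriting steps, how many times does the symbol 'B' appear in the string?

6

gen 0: A
gen 1: CC
gen 2: BB
gen 3: BCBC
gen 4: BCBBCB
gen 5: BCBBCBCBBC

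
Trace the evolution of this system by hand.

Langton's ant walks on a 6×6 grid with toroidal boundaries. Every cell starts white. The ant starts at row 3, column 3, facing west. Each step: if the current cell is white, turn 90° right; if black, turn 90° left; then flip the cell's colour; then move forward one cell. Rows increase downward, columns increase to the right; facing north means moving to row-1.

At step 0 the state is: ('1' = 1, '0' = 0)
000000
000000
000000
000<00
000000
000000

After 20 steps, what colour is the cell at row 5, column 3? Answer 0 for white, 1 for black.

[0] 000000
000000
000000
000<00
000000
000000
[1] 000000
000000
000^00
000100
000000
000000
[2] 000000
000000
0001>0
000100
000000
000000
[3] 000000
000000
000110
0001v0
000000
000000
[4] 000000
000000
000110
000<10
000000
000000
[5] 000000
000000
000110
000010
000v00
000000
[6] 000000
000000
000110
000010
00<100
000000
[7] 000000
000000
000110
00^010
001100
000000
[8] 000000
000000
000110
001>10
001100
000000
[9] 000000
000000
000110
001110
001v00
000000
[10] 000000
000000
000110
001110
0010>0
000000
[11] 000000
000000
000110
001110
001010
0000v0
[12] 000000
000000
000110
001110
001010
000<10
[13] 000000
000000
000110
001110
001^10
000110
[14] 000000
000000
000110
001110
0011>0
000110
[15] 000000
000000
000110
0011^0
001100
000110
[16] 000000
000000
000110
001<00
001100
000110
[17] 000000
000000
000110
001000
001v00
000110
[18] 000000
000000
000110
001000
0010>0
000110
[19] 000000
000000
000110
001000
001010
0001v0
[20] 000000
000000
000110
001000
001010
00010>

1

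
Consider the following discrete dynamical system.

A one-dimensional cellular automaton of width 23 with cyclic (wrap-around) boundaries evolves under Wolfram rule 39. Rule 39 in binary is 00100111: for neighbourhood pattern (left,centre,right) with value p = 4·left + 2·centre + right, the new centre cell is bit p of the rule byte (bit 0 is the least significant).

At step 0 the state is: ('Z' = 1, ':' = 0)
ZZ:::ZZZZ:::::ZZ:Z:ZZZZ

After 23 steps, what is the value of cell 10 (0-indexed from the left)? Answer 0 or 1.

0

0) ZZ:::ZZZZ:::::ZZ:Z:ZZZZ
1) :::ZZ:::::ZZZZ::ZZZ::::
2) ZZZ:::ZZZZ:::::Z::::ZZZ
3) ::::ZZ:::::ZZZZZ:ZZZ:::
4) ZZZZ:::ZZZZ:::::Z::::ZZ
5) :::::ZZ:::::ZZZZZ:ZZZ::
6) ZZZZZ:::ZZZZ:::::Z::::Z
7) ::::::ZZ:::::ZZZZZ:ZZZ:
8) ZZZZZZ:::ZZZZ:::::Z::::
9) :::::::ZZ:::::ZZZZZ:ZZZ
10) :ZZZZZZ:::ZZZZ:::::Z:::
11) Z:::::::ZZ:::::ZZZZZ:ZZ
12) ::ZZZZZZ:::ZZZZ:::::Z::
13) ZZ:::::::ZZ:::::ZZZZZ:Z
14) :::ZZZZZZ:::ZZZZ:::::Z:
15) ZZZ:::::::ZZ:::::ZZZZZ:
16) ::::ZZZZZZ:::ZZZZ:::::Z
17) :ZZZ:::::::ZZ:::::ZZZZZ
18) Z::::ZZZZZZ:::ZZZZ:::::
19) Z:ZZZ:::::::ZZ:::::ZZZZ
20) :Z::::ZZZZZZ:::ZZZZ::::
21) ZZ:ZZZ:::::::ZZ:::::ZZZ
22) ::Z::::ZZZZZZ:::ZZZZ:::
23) ZZZ:ZZZ:::::::ZZ:::::ZZ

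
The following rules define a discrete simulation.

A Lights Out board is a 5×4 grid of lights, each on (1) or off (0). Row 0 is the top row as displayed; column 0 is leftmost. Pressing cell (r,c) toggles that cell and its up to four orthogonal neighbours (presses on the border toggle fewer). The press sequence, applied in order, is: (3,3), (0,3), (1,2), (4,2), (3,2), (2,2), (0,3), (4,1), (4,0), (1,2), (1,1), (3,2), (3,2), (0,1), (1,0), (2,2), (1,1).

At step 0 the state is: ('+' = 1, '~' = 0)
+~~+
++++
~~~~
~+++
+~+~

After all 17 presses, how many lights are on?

gen 0: +~~+
++++
~~~~
~+++
+~+~
gen 1: +~~+
++++
~~~+
~+~~
+~++
gen 2: +~+~
+++~
~~~+
~+~~
+~++
gen 3: +~~~
+~~+
~~++
~+~~
+~++
gen 4: +~~~
+~~+
~~++
~++~
++~~
gen 5: +~~~
+~~+
~~~+
~~~+
+++~
gen 6: +~~~
+~++
~++~
~~++
+++~
gen 7: +~++
+~+~
~++~
~~++
+++~
gen 8: +~++
+~+~
~++~
~+++
~~~~
gen 9: +~++
+~+~
~++~
++++
++~~
gen 10: +~~+
++~+
~+~~
++++
++~~
gen 11: ++~+
~~++
~~~~
++++
++~~
gen 12: ++~+
~~++
~~+~
+~~~
+++~
gen 13: ++~+
~~++
~~~~
++++
++~~
gen 14: ~~++
~+++
~~~~
++++
++~~
gen 15: +~++
+~++
+~~~
++++
++~~
gen 16: +~++
+~~+
++++
++~+
++~~
gen 17: ++++
~+++
+~++
++~+
++~~

15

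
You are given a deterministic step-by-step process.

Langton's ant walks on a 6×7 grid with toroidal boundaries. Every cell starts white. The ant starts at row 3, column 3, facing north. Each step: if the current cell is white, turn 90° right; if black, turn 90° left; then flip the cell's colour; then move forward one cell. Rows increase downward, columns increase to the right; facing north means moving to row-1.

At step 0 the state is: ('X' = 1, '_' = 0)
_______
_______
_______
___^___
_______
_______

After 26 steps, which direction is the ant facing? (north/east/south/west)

[0] _______
_______
_______
___^___
_______
_______
[1] _______
_______
_______
___X>__
_______
_______
[2] _______
_______
_______
___XX__
____v__
_______
[3] _______
_______
_______
___XX__
___<X__
_______
[4] _______
_______
_______
___^X__
___XX__
_______
[5] _______
_______
_______
__<_X__
___XX__
_______
[6] _______
_______
__^____
__X_X__
___XX__
_______
[7] _______
_______
__X>___
__X_X__
___XX__
_______
[8] _______
_______
__XX___
__XvX__
___XX__
_______
[9] _______
_______
__XX___
__<XX__
___XX__
_______
[10] _______
_______
__XX___
___XX__
__vXX__
_______
[11] _______
_______
__XX___
___XX__
_<XXX__
_______
[12] _______
_______
__XX___
_^_XX__
_XXXX__
_______
[13] _______
_______
__XX___
_X>XX__
_XXXX__
_______
[14] _______
_______
__XX___
_XXXX__
_XvXX__
_______
[15] _______
_______
__XX___
_XXXX__
_X_>X__
_______
[16] _______
_______
__XX___
_XX^X__
_X__X__
_______
[17] _______
_______
__XX___
_X<_X__
_X__X__
_______
[18] _______
_______
__XX___
_X__X__
_Xv_X__
_______
[19] _______
_______
__XX___
_X__X__
_<X_X__
_______
[20] _______
_______
__XX___
_X__X__
__X_X__
_v_____
[21] _______
_______
__XX___
_X__X__
__X_X__
<X_____
[22] _______
_______
__XX___
_X__X__
^_X_X__
XX_____
[23] _______
_______
__XX___
_X__X__
X>X_X__
XX_____
[24] _______
_______
__XX___
_X__X__
XXX_X__
Xv_____
[25] _______
_______
__XX___
_X__X__
XXX_X__
X_>____
[26] __v____
_______
__XX___
_X__X__
XXX_X__
X_X____

south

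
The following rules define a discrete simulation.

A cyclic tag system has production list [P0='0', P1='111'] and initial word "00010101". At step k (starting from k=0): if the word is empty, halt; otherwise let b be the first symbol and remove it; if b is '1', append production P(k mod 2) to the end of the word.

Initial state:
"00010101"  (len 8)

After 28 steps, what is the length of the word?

20

gen 0: "00010101"  (len 8)
gen 1: "0010101"  (len 7)
gen 2: "010101"  (len 6)
gen 3: "10101"  (len 5)
gen 4: "0101111"  (len 7)
gen 5: "101111"  (len 6)
gen 6: "01111111"  (len 8)
gen 7: "1111111"  (len 7)
gen 8: "111111111"  (len 9)
gen 9: "111111110"  (len 9)
gen 10: "11111110111"  (len 11)
gen 11: "11111101110"  (len 11)
gen 12: "1111101110111"  (len 13)
gen 13: "1111011101110"  (len 13)
gen 14: "111011101110111"  (len 15)
gen 15: "110111011101110"  (len 15)
gen 16: "10111011101110111"  (len 17)
gen 17: "01110111011101110"  (len 17)
gen 18: "1110111011101110"  (len 16)
gen 19: "1101110111011100"  (len 16)
gen 20: "101110111011100111"  (len 18)
gen 21: "011101110111001110"  (len 18)
gen 22: "11101110111001110"  (len 17)
gen 23: "11011101110011100"  (len 17)
gen 24: "1011101110011100111"  (len 19)
gen 25: "0111011100111001110"  (len 19)
gen 26: "111011100111001110"  (len 18)
gen 27: "110111001110011100"  (len 18)
gen 28: "10111001110011100111"  (len 20)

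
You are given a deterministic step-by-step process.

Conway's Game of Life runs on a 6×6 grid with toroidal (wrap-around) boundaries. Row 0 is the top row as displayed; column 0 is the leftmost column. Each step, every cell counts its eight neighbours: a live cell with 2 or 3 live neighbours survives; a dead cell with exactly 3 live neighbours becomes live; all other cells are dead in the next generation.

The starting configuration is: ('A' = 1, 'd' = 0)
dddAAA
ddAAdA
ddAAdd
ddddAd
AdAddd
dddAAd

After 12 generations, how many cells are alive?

2

gen 0: dddAAA
ddAAdA
ddAAdd
ddddAd
AdAddd
dddAAd
gen 1: dddddA
dddddA
ddAddd
dAAddd
ddddAA
ddAddd
gen 2: dddddd
dddddd
dAAddd
dAAAdd
dAAAdd
ddddAA
gen 3: dddddd
dddddd
dAdAdd
Addddd
AAdddd
ddAAAd
gen 4: dddAdd
dddddd
dddddd
AdAddd
AAAAdA
dAAAdd
gen 5: dddAdd
dddddd
dddddd
AdAAdA
ddddAA
dddddd
gen 6: dddddd
dddddd
dddddd
AddAdA
AddAAA
ddddAd
gen 7: dddddd
dddddd
dddddd
AddAdd
AddAdd
dddAAd
gen 8: dddddd
dddddd
dddddd
dddddd
ddAAdA
dddAAd
gen 9: dddddd
dddddd
dddddd
dddddd
ddAAdd
ddAAAd
gen 10: dddAdd
dddddd
dddddd
dddddd
ddAdAd
ddAdAd
gen 11: dddAdd
dddddd
dddddd
dddddd
dddddd
ddAdAd
gen 12: dddAdd
dddddd
dddddd
dddddd
dddddd
dddAdd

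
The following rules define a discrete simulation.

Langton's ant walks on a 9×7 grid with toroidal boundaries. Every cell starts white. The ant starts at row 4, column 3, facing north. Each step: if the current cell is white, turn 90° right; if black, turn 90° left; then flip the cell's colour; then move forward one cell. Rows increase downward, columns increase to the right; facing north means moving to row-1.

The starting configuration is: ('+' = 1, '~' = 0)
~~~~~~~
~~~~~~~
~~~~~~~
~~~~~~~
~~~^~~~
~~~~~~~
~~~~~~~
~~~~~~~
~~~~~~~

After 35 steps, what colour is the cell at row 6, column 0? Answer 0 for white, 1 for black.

1

k=0  ~~~~~~~
~~~~~~~
~~~~~~~
~~~~~~~
~~~^~~~
~~~~~~~
~~~~~~~
~~~~~~~
~~~~~~~
k=1  ~~~~~~~
~~~~~~~
~~~~~~~
~~~~~~~
~~~+>~~
~~~~~~~
~~~~~~~
~~~~~~~
~~~~~~~
k=2  ~~~~~~~
~~~~~~~
~~~~~~~
~~~~~~~
~~~++~~
~~~~v~~
~~~~~~~
~~~~~~~
~~~~~~~
k=3  ~~~~~~~
~~~~~~~
~~~~~~~
~~~~~~~
~~~++~~
~~~<+~~
~~~~~~~
~~~~~~~
~~~~~~~
k=4  ~~~~~~~
~~~~~~~
~~~~~~~
~~~~~~~
~~~^+~~
~~~++~~
~~~~~~~
~~~~~~~
~~~~~~~
k=5  ~~~~~~~
~~~~~~~
~~~~~~~
~~~~~~~
~~<~+~~
~~~++~~
~~~~~~~
~~~~~~~
~~~~~~~
k=6  ~~~~~~~
~~~~~~~
~~~~~~~
~~^~~~~
~~+~+~~
~~~++~~
~~~~~~~
~~~~~~~
~~~~~~~
k=7  ~~~~~~~
~~~~~~~
~~~~~~~
~~+>~~~
~~+~+~~
~~~++~~
~~~~~~~
~~~~~~~
~~~~~~~
k=8  ~~~~~~~
~~~~~~~
~~~~~~~
~~++~~~
~~+v+~~
~~~++~~
~~~~~~~
~~~~~~~
~~~~~~~
k=9  ~~~~~~~
~~~~~~~
~~~~~~~
~~++~~~
~~<++~~
~~~++~~
~~~~~~~
~~~~~~~
~~~~~~~
k=10  ~~~~~~~
~~~~~~~
~~~~~~~
~~++~~~
~~~++~~
~~v++~~
~~~~~~~
~~~~~~~
~~~~~~~
k=11  ~~~~~~~
~~~~~~~
~~~~~~~
~~++~~~
~~~++~~
~<+++~~
~~~~~~~
~~~~~~~
~~~~~~~
k=12  ~~~~~~~
~~~~~~~
~~~~~~~
~~++~~~
~^~++~~
~++++~~
~~~~~~~
~~~~~~~
~~~~~~~
k=13  ~~~~~~~
~~~~~~~
~~~~~~~
~~++~~~
~+>++~~
~++++~~
~~~~~~~
~~~~~~~
~~~~~~~
k=14  ~~~~~~~
~~~~~~~
~~~~~~~
~~++~~~
~++++~~
~+v++~~
~~~~~~~
~~~~~~~
~~~~~~~
k=15  ~~~~~~~
~~~~~~~
~~~~~~~
~~++~~~
~++++~~
~+~>+~~
~~~~~~~
~~~~~~~
~~~~~~~
k=16  ~~~~~~~
~~~~~~~
~~~~~~~
~~++~~~
~++^+~~
~+~~+~~
~~~~~~~
~~~~~~~
~~~~~~~
k=17  ~~~~~~~
~~~~~~~
~~~~~~~
~~++~~~
~+<~+~~
~+~~+~~
~~~~~~~
~~~~~~~
~~~~~~~
k=18  ~~~~~~~
~~~~~~~
~~~~~~~
~~++~~~
~+~~+~~
~+v~+~~
~~~~~~~
~~~~~~~
~~~~~~~
k=19  ~~~~~~~
~~~~~~~
~~~~~~~
~~++~~~
~+~~+~~
~<+~+~~
~~~~~~~
~~~~~~~
~~~~~~~
k=20  ~~~~~~~
~~~~~~~
~~~~~~~
~~++~~~
~+~~+~~
~~+~+~~
~v~~~~~
~~~~~~~
~~~~~~~
k=21  ~~~~~~~
~~~~~~~
~~~~~~~
~~++~~~
~+~~+~~
~~+~+~~
<+~~~~~
~~~~~~~
~~~~~~~
k=22  ~~~~~~~
~~~~~~~
~~~~~~~
~~++~~~
~+~~+~~
^~+~+~~
++~~~~~
~~~~~~~
~~~~~~~
k=23  ~~~~~~~
~~~~~~~
~~~~~~~
~~++~~~
~+~~+~~
+>+~+~~
++~~~~~
~~~~~~~
~~~~~~~
k=24  ~~~~~~~
~~~~~~~
~~~~~~~
~~++~~~
~+~~+~~
+++~+~~
+v~~~~~
~~~~~~~
~~~~~~~
k=25  ~~~~~~~
~~~~~~~
~~~~~~~
~~++~~~
~+~~+~~
+++~+~~
+~>~~~~
~~~~~~~
~~~~~~~
k=26  ~~~~~~~
~~~~~~~
~~~~~~~
~~++~~~
~+~~+~~
+++~+~~
+~+~~~~
~~v~~~~
~~~~~~~
k=27  ~~~~~~~
~~~~~~~
~~~~~~~
~~++~~~
~+~~+~~
+++~+~~
+~+~~~~
~<+~~~~
~~~~~~~
k=28  ~~~~~~~
~~~~~~~
~~~~~~~
~~++~~~
~+~~+~~
+++~+~~
+^+~~~~
~++~~~~
~~~~~~~
k=29  ~~~~~~~
~~~~~~~
~~~~~~~
~~++~~~
~+~~+~~
+++~+~~
++>~~~~
~++~~~~
~~~~~~~
k=30  ~~~~~~~
~~~~~~~
~~~~~~~
~~++~~~
~+~~+~~
++^~+~~
++~~~~~
~++~~~~
~~~~~~~
k=31  ~~~~~~~
~~~~~~~
~~~~~~~
~~++~~~
~+~~+~~
+<~~+~~
++~~~~~
~++~~~~
~~~~~~~
k=32  ~~~~~~~
~~~~~~~
~~~~~~~
~~++~~~
~+~~+~~
+~~~+~~
+v~~~~~
~++~~~~
~~~~~~~
k=33  ~~~~~~~
~~~~~~~
~~~~~~~
~~++~~~
~+~~+~~
+~~~+~~
+~>~~~~
~++~~~~
~~~~~~~
k=34  ~~~~~~~
~~~~~~~
~~~~~~~
~~++~~~
~+~~+~~
+~~~+~~
+~+~~~~
~+v~~~~
~~~~~~~
k=35  ~~~~~~~
~~~~~~~
~~~~~~~
~~++~~~
~+~~+~~
+~~~+~~
+~+~~~~
~+~>~~~
~~~~~~~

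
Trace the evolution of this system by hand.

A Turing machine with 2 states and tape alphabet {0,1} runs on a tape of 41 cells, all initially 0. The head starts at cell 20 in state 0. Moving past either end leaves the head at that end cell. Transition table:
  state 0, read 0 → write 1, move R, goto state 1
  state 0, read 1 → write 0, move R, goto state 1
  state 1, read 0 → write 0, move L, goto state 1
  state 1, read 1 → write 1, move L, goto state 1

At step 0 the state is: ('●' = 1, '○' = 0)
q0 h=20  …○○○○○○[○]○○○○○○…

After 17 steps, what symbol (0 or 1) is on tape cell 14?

0

0) q0 h=20  …○○○○○○[○]○○○○○○…
1) q1 h=21  …○○○○○●[○]○○○○○○…
2) q1 h=20  …○○○○○○[●]○○○○○○…
3) q1 h=19  …○○○○○○[○]●○○○○○…
4) q1 h=18  …○○○○○○[○]○●○○○○…
5) q1 h=17  …○○○○○○[○]○○●○○○…
6) q1 h=16  …○○○○○○[○]○○○●○○…
7) q1 h=15  …○○○○○○[○]○○○○●○…
8) q1 h=14  …○○○○○○[○]○○○○○●…
9) q1 h=13  …○○○○○○[○]○○○○○○…
10) q1 h=12  …○○○○○○[○]○○○○○○…
11) q1 h=11  …○○○○○○[○]○○○○○○…
12) q1 h=10  …○○○○○○[○]○○○○○○…
13) q1 h= 9  …○○○○○○[○]○○○○○○…
14) q1 h= 8  …○○○○○○[○]○○○○○○…
15) q1 h= 7  …○○○○○○[○]○○○○○○…
16) q1 h= 6  |○○○○○○[○]○○○○○○…
17) q1 h= 5  |○○○○○[○]○○○○○○…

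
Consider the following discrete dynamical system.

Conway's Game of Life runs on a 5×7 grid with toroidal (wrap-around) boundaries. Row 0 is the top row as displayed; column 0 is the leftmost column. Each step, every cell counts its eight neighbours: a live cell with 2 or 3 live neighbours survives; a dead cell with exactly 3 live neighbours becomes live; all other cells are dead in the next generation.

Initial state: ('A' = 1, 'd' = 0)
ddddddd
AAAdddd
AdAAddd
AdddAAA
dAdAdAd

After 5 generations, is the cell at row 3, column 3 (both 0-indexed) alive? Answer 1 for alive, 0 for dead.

step 0: ddddddd
AAAdddd
AdAAddd
AdddAAA
dAdAdAd
step 1: Adddddd
AdAAddd
ddAAAAd
AddddAd
AddddAd
step 2: Adddddd
ddAdddA
ddAddAd
dAdAdAd
AAddddd
step 3: AdddddA
dAddddA
dAAAAAA
AAddAdA
AAAdddA
step 4: ddAddAd
dAdAAdd
dddAAdd
ddddAdd
ddAdddd
step 5: dAAdAdd
dddddAd
ddAddAd
ddddAdd
dddAddd

0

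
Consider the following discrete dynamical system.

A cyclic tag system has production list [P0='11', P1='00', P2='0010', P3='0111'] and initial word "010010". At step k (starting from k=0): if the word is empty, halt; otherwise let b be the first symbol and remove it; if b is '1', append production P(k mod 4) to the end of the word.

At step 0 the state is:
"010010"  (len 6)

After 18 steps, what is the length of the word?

[0] "010010"  (len 6)
[1] "10010"  (len 5)
[2] "001000"  (len 6)
[3] "01000"  (len 5)
[4] "1000"  (len 4)
[5] "00011"  (len 5)
[6] "0011"  (len 4)
[7] "011"  (len 3)
[8] "11"  (len 2)
[9] "111"  (len 3)
[10] "1100"  (len 4)
[11] "1000010"  (len 7)
[12] "0000100111"  (len 10)
[13] "000100111"  (len 9)
[14] "00100111"  (len 8)
[15] "0100111"  (len 7)
[16] "100111"  (len 6)
[17] "0011111"  (len 7)
[18] "011111"  (len 6)

6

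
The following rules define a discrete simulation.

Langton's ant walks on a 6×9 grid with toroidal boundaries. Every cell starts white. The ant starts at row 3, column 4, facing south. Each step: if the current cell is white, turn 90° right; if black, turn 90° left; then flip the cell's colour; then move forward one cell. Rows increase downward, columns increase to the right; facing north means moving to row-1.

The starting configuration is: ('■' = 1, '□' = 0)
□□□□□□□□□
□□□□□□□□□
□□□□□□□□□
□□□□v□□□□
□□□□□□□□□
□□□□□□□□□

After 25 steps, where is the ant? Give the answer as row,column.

t=0: □□□□□□□□□
□□□□□□□□□
□□□□□□□□□
□□□□v□□□□
□□□□□□□□□
□□□□□□□□□
t=1: □□□□□□□□□
□□□□□□□□□
□□□□□□□□□
□□□<■□□□□
□□□□□□□□□
□□□□□□□□□
t=2: □□□□□□□□□
□□□□□□□□□
□□□^□□□□□
□□□■■□□□□
□□□□□□□□□
□□□□□□□□□
t=3: □□□□□□□□□
□□□□□□□□□
□□□■>□□□□
□□□■■□□□□
□□□□□□□□□
□□□□□□□□□
t=4: □□□□□□□□□
□□□□□□□□□
□□□■■□□□□
□□□■v□□□□
□□□□□□□□□
□□□□□□□□□
t=5: □□□□□□□□□
□□□□□□□□□
□□□■■□□□□
□□□■□>□□□
□□□□□□□□□
□□□□□□□□□
t=6: □□□□□□□□□
□□□□□□□□□
□□□■■□□□□
□□□■□■□□□
□□□□□v□□□
□□□□□□□□□
t=7: □□□□□□□□□
□□□□□□□□□
□□□■■□□□□
□□□■□■□□□
□□□□<■□□□
□□□□□□□□□
t=8: □□□□□□□□□
□□□□□□□□□
□□□■■□□□□
□□□■^■□□□
□□□□■■□□□
□□□□□□□□□
t=9: □□□□□□□□□
□□□□□□□□□
□□□■■□□□□
□□□■■>□□□
□□□□■■□□□
□□□□□□□□□
t=10: □□□□□□□□□
□□□□□□□□□
□□□■■^□□□
□□□■■□□□□
□□□□■■□□□
□□□□□□□□□
t=11: □□□□□□□□□
□□□□□□□□□
□□□■■■>□□
□□□■■□□□□
□□□□■■□□□
□□□□□□□□□
t=12: □□□□□□□□□
□□□□□□□□□
□□□■■■■□□
□□□■■□v□□
□□□□■■□□□
□□□□□□□□□
t=13: □□□□□□□□□
□□□□□□□□□
□□□■■■■□□
□□□■■<■□□
□□□□■■□□□
□□□□□□□□□
t=14: □□□□□□□□□
□□□□□□□□□
□□□■■^■□□
□□□■■■■□□
□□□□■■□□□
□□□□□□□□□
t=15: □□□□□□□□□
□□□□□□□□□
□□□■<□■□□
□□□■■■■□□
□□□□■■□□□
□□□□□□□□□
t=16: □□□□□□□□□
□□□□□□□□□
□□□■□□■□□
□□□■v■■□□
□□□□■■□□□
□□□□□□□□□
t=17: □□□□□□□□□
□□□□□□□□□
□□□■□□■□□
□□□■□>■□□
□□□□■■□□□
□□□□□□□□□
t=18: □□□□□□□□□
□□□□□□□□□
□□□■□^■□□
□□□■□□■□□
□□□□■■□□□
□□□□□□□□□
t=19: □□□□□□□□□
□□□□□□□□□
□□□■□■>□□
□□□■□□■□□
□□□□■■□□□
□□□□□□□□□
t=20: □□□□□□□□□
□□□□□□^□□
□□□■□■□□□
□□□■□□■□□
□□□□■■□□□
□□□□□□□□□
t=21: □□□□□□□□□
□□□□□□■>□
□□□■□■□□□
□□□■□□■□□
□□□□■■□□□
□□□□□□□□□
t=22: □□□□□□□□□
□□□□□□■■□
□□□■□■□v□
□□□■□□■□□
□□□□■■□□□
□□□□□□□□□
t=23: □□□□□□□□□
□□□□□□■■□
□□□■□■<■□
□□□■□□■□□
□□□□■■□□□
□□□□□□□□□
t=24: □□□□□□□□□
□□□□□□^■□
□□□■□■■■□
□□□■□□■□□
□□□□■■□□□
□□□□□□□□□
t=25: □□□□□□□□□
□□□□□<□■□
□□□■□■■■□
□□□■□□■□□
□□□□■■□□□
□□□□□□□□□

1,5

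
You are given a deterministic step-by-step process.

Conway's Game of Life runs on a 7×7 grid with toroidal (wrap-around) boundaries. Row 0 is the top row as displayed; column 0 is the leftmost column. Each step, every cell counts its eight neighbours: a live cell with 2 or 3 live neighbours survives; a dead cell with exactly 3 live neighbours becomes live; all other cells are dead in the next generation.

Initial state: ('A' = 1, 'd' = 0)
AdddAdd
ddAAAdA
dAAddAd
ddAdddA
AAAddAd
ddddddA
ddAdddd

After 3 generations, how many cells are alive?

0) AdddAdd
ddAAAdA
dAAddAd
ddAdddA
AAAddAd
ddddddA
ddAdddd
1) dAAdAAd
AdAdAdA
AAddAAA
dddAdAA
AAAddAd
AdAdddA
ddddddd
2) AAAdAAA
ddAdddd
dAAdddd
dddAddd
ddAAAAd
AdAdddA
AdAAdAA
3) ddddAdd
dddddAA
dAAAddd
dAddddd
dAAdAAA
Adddddd
ddddddd

13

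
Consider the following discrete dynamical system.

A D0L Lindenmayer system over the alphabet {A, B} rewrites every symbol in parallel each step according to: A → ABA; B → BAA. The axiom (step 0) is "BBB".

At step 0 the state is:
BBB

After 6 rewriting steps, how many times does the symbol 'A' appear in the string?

[0] BBB
[1] BAABAABAA
[2] BAAABAABABAAABAABABAAABAABA
[3] BAAABAABAABABAAABAABABAAABABAAABAABAABABAAABAABABAAABABAAABAABAABABAAABAABABAAABA
[4] BAAABAABAABABAAABAABABAAABAABABAAABABAAABAABAABABAAABAABAB…AABAABABAAABABAAABAABAABABAAABAABABAAABABAAABAABAABABAAABA  (len 243)
[5] BAAABAABAABABAAABAABABAAABAABABAAABABAAABAABAABABAAABAABAB…AABABAAABAABAABABAAABAABABAAABAABABAAABABAAABAABAABABAAABA  (len 729)
[6] BAAABAABAABABAAABAABABAAABAABABAAABABAAABAABAABABAAABAABAB…AABABAAABAABAABABAAABAABABAAABAABABAAABABAAABAABAABABAAABA  (len 2187)

1458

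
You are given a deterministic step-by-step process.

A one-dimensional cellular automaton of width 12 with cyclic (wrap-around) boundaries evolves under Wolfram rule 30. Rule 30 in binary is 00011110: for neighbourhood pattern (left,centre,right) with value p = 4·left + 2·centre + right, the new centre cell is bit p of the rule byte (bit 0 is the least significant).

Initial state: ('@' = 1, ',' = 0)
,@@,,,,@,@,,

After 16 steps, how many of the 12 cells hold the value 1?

7

t=0: ,@@,,,,@,@,,
t=1: @@,@,,@@,@@,
t=2: @,,@@@@,,@,,
t=3: @@@@,,,@@@@@
t=4: ,,,,@,@@,,,,
t=5: ,,,@@,@,@,,,
t=6: ,,@@,,@,@@,,
t=7: ,@@,@@@,@,@,
t=8: @@,,@,,,@,@@
t=9: ,,@@@@,@@,@,
t=10: ,@@,,,,@,,@@
t=11: ,@,@,,@@@@@,
t=12: @@,@@@@,,,,@
t=13: ,,,@,,,@,,@@
t=14: @,@@@,@@@@@,
t=15: @,@,,,@,,,,,
t=16: @,@@,@@@,,,@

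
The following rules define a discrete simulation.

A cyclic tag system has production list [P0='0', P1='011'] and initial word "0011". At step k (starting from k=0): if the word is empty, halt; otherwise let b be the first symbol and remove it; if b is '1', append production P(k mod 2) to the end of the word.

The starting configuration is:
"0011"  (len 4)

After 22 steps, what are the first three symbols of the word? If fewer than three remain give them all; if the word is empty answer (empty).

step 0: "0011"  (len 4)
step 1: "011"  (len 3)
step 2: "11"  (len 2)
step 3: "10"  (len 2)
step 4: "0011"  (len 4)
step 5: "011"  (len 3)
step 6: "11"  (len 2)
step 7: "10"  (len 2)
step 8: "0011"  (len 4)
step 9: "011"  (len 3)
step 10: "11"  (len 2)
step 11: "10"  (len 2)
step 12: "0011"  (len 4)
step 13: "011"  (len 3)
step 14: "11"  (len 2)
step 15: "10"  (len 2)
step 16: "0011"  (len 4)
step 17: "011"  (len 3)
step 18: "11"  (len 2)
step 19: "10"  (len 2)
step 20: "0011"  (len 4)
step 21: "011"  (len 3)
step 22: "11"  (len 2)

11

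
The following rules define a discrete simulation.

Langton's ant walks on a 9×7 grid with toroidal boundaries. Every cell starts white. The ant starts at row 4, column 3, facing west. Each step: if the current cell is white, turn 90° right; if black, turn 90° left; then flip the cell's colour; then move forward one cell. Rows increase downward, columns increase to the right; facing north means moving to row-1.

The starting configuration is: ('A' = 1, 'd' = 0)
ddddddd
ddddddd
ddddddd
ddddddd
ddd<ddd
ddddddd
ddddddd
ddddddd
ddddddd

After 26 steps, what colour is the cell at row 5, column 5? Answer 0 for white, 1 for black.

gen 0: ddddddd
ddddddd
ddddddd
ddddddd
ddd<ddd
ddddddd
ddddddd
ddddddd
ddddddd
gen 1: ddddddd
ddddddd
ddddddd
ddd^ddd
dddAddd
ddddddd
ddddddd
ddddddd
ddddddd
gen 2: ddddddd
ddddddd
ddddddd
dddA>dd
dddAddd
ddddddd
ddddddd
ddddddd
ddddddd
gen 3: ddddddd
ddddddd
ddddddd
dddAAdd
dddAvdd
ddddddd
ddddddd
ddddddd
ddddddd
gen 4: ddddddd
ddddddd
ddddddd
dddAAdd
ddd<Add
ddddddd
ddddddd
ddddddd
ddddddd
gen 5: ddddddd
ddddddd
ddddddd
dddAAdd
ddddAdd
dddvddd
ddddddd
ddddddd
ddddddd
gen 6: ddddddd
ddddddd
ddddddd
dddAAdd
ddddAdd
dd<Addd
ddddddd
ddddddd
ddddddd
gen 7: ddddddd
ddddddd
ddddddd
dddAAdd
dd^dAdd
ddAAddd
ddddddd
ddddddd
ddddddd
gen 8: ddddddd
ddddddd
ddddddd
dddAAdd
ddA>Add
ddAAddd
ddddddd
ddddddd
ddddddd
gen 9: ddddddd
ddddddd
ddddddd
dddAAdd
ddAAAdd
ddAvddd
ddddddd
ddddddd
ddddddd
gen 10: ddddddd
ddddddd
ddddddd
dddAAdd
ddAAAdd
ddAd>dd
ddddddd
ddddddd
ddddddd
gen 11: ddddddd
ddddddd
ddddddd
dddAAdd
ddAAAdd
ddAdAdd
ddddvdd
ddddddd
ddddddd
gen 12: ddddddd
ddddddd
ddddddd
dddAAdd
ddAAAdd
ddAdAdd
ddd<Add
ddddddd
ddddddd
gen 13: ddddddd
ddddddd
ddddddd
dddAAdd
ddAAAdd
ddA^Add
dddAAdd
ddddddd
ddddddd
gen 14: ddddddd
ddddddd
ddddddd
dddAAdd
ddAAAdd
ddAA>dd
dddAAdd
ddddddd
ddddddd
gen 15: ddddddd
ddddddd
ddddddd
dddAAdd
ddAA^dd
ddAAddd
dddAAdd
ddddddd
ddddddd
gen 16: ddddddd
ddddddd
ddddddd
dddAAdd
ddA<ddd
ddAAddd
dddAAdd
ddddddd
ddddddd
gen 17: ddddddd
ddddddd
ddddddd
dddAAdd
ddAdddd
ddAvddd
dddAAdd
ddddddd
ddddddd
gen 18: ddddddd
ddddddd
ddddddd
dddAAdd
ddAdddd
ddAd>dd
dddAAdd
ddddddd
ddddddd
gen 19: ddddddd
ddddddd
ddddddd
dddAAdd
ddAdddd
ddAdAdd
dddAvdd
ddddddd
ddddddd
gen 20: ddddddd
ddddddd
ddddddd
dddAAdd
ddAdddd
ddAdAdd
dddAd>d
ddddddd
ddddddd
gen 21: ddddddd
ddddddd
ddddddd
dddAAdd
ddAdddd
ddAdAdd
dddAdAd
dddddvd
ddddddd
gen 22: ddddddd
ddddddd
ddddddd
dddAAdd
ddAdddd
ddAdAdd
dddAdAd
dddd<Ad
ddddddd
gen 23: ddddddd
ddddddd
ddddddd
dddAAdd
ddAdddd
ddAdAdd
dddA^Ad
ddddAAd
ddddddd
gen 24: ddddddd
ddddddd
ddddddd
dddAAdd
ddAdddd
ddAdAdd
dddAA>d
ddddAAd
ddddddd
gen 25: ddddddd
ddddddd
ddddddd
dddAAdd
ddAdddd
ddAdA^d
dddAAdd
ddddAAd
ddddddd
gen 26: ddddddd
ddddddd
ddddddd
dddAAdd
ddAdddd
ddAdAA>
dddAAdd
ddddAAd
ddddddd

1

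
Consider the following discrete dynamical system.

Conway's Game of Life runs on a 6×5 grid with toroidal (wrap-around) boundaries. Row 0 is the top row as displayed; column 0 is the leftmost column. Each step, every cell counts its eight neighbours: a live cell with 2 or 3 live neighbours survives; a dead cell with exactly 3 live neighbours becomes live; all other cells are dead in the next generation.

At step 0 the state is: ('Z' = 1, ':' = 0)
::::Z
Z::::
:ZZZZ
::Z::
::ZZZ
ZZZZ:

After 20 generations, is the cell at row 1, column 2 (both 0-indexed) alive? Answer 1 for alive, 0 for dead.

0) ::::Z
Z::::
:ZZZZ
::Z::
::ZZZ
ZZZZ:
1) ::ZZZ
ZZZ::
ZZZZZ
Z::::
Z:::Z
ZZ:::
2) :::ZZ
:::::
:::Z:
::Z::
::::Z
:ZZ::
3) ::ZZ:
:::ZZ
:::::
:::Z:
:ZZZ:
Z:Z:Z
4) ZZZ::
::ZZZ
:::ZZ
:::Z:
ZZ:::
Z:::Z
5) ::Z::
:::::
:::::
Z:ZZ:
ZZ:::
::Z:Z
6) :::Z:
:::::
:::::
Z:Z:Z
Z::::
Z:ZZ:
7) ::ZZZ
:::::
:::::
ZZ::Z
Z:Z::
:ZZZ:
8) :Z::Z
:::Z:
Z::::
ZZ::Z
:::::
Z::::
9) Z:::Z
Z:::Z
ZZ:::
ZZ::Z
:Z::Z
Z::::
10) :Z:::
:::::
:::::
::Z:Z
:Z::Z
:Z:::
11) :::::
:::::
:::::
Z::Z:
:ZZZ:
:ZZ::
12) :::::
:::::
:::::
:Z:ZZ
Z::ZZ
:Z:Z:
13) :::::
:::::
:::::
::ZZ:
:Z:::
Z:ZZ:
14) :::::
:::::
:::::
::Z::
:Z::Z
:ZZ::
15) :::::
:::::
:::::
:::::
ZZ:Z:
ZZZ::
16) :Z:::
:::::
:::::
:::::
Z:::Z
Z:Z:Z
17) ZZ:::
:::::
:::::
:::::
ZZ:ZZ
:::ZZ
18) Z:::Z
:::::
:::::
Z:::Z
Z:ZZ:
:::Z:
19) ::::Z
:::::
:::::
ZZ:ZZ
ZZZZ:
ZZZZ:
20) ZZZZZ
:::::
Z:::Z
:::Z:
:::::
:::::

0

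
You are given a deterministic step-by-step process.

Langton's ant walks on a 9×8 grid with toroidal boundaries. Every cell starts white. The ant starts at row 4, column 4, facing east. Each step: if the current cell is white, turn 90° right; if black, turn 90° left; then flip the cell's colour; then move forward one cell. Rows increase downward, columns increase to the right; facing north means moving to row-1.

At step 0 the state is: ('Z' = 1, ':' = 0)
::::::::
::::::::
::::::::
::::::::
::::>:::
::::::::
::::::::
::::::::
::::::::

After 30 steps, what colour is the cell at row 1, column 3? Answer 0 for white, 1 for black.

gen 0: ::::::::
::::::::
::::::::
::::::::
::::>:::
::::::::
::::::::
::::::::
::::::::
gen 1: ::::::::
::::::::
::::::::
::::::::
::::Z:::
::::v:::
::::::::
::::::::
::::::::
gen 2: ::::::::
::::::::
::::::::
::::::::
::::Z:::
:::<Z:::
::::::::
::::::::
::::::::
gen 3: ::::::::
::::::::
::::::::
::::::::
:::^Z:::
:::ZZ:::
::::::::
::::::::
::::::::
gen 4: ::::::::
::::::::
::::::::
::::::::
:::Z>:::
:::ZZ:::
::::::::
::::::::
::::::::
gen 5: ::::::::
::::::::
::::::::
::::^:::
:::Z::::
:::ZZ:::
::::::::
::::::::
::::::::
gen 6: ::::::::
::::::::
::::::::
::::Z>::
:::Z::::
:::ZZ:::
::::::::
::::::::
::::::::
gen 7: ::::::::
::::::::
::::::::
::::ZZ::
:::Z:v::
:::ZZ:::
::::::::
::::::::
::::::::
gen 8: ::::::::
::::::::
::::::::
::::ZZ::
:::Z<Z::
:::ZZ:::
::::::::
::::::::
::::::::
gen 9: ::::::::
::::::::
::::::::
::::^Z::
:::ZZZ::
:::ZZ:::
::::::::
::::::::
::::::::
gen 10: ::::::::
::::::::
::::::::
:::<:Z::
:::ZZZ::
:::ZZ:::
::::::::
::::::::
::::::::
gen 11: ::::::::
::::::::
:::^::::
:::Z:Z::
:::ZZZ::
:::ZZ:::
::::::::
::::::::
::::::::
gen 12: ::::::::
::::::::
:::Z>:::
:::Z:Z::
:::ZZZ::
:::ZZ:::
::::::::
::::::::
::::::::
gen 13: ::::::::
::::::::
:::ZZ:::
:::ZvZ::
:::ZZZ::
:::ZZ:::
::::::::
::::::::
::::::::
gen 14: ::::::::
::::::::
:::ZZ:::
:::<ZZ::
:::ZZZ::
:::ZZ:::
::::::::
::::::::
::::::::
gen 15: ::::::::
::::::::
:::ZZ:::
::::ZZ::
:::vZZ::
:::ZZ:::
::::::::
::::::::
::::::::
gen 16: ::::::::
::::::::
:::ZZ:::
::::ZZ::
::::>Z::
:::ZZ:::
::::::::
::::::::
::::::::
gen 17: ::::::::
::::::::
:::ZZ:::
::::^Z::
:::::Z::
:::ZZ:::
::::::::
::::::::
::::::::
gen 18: ::::::::
::::::::
:::ZZ:::
:::<:Z::
:::::Z::
:::ZZ:::
::::::::
::::::::
::::::::
gen 19: ::::::::
::::::::
:::^Z:::
:::Z:Z::
:::::Z::
:::ZZ:::
::::::::
::::::::
::::::::
gen 20: ::::::::
::::::::
::<:Z:::
:::Z:Z::
:::::Z::
:::ZZ:::
::::::::
::::::::
::::::::
gen 21: ::::::::
::^:::::
::Z:Z:::
:::Z:Z::
:::::Z::
:::ZZ:::
::::::::
::::::::
::::::::
gen 22: ::::::::
::Z>::::
::Z:Z:::
:::Z:Z::
:::::Z::
:::ZZ:::
::::::::
::::::::
::::::::
gen 23: ::::::::
::ZZ::::
::ZvZ:::
:::Z:Z::
:::::Z::
:::ZZ:::
::::::::
::::::::
::::::::
gen 24: ::::::::
::ZZ::::
::<ZZ:::
:::Z:Z::
:::::Z::
:::ZZ:::
::::::::
::::::::
::::::::
gen 25: ::::::::
::ZZ::::
:::ZZ:::
::vZ:Z::
:::::Z::
:::ZZ:::
::::::::
::::::::
::::::::
gen 26: ::::::::
::ZZ::::
:::ZZ:::
:<ZZ:Z::
:::::Z::
:::ZZ:::
::::::::
::::::::
::::::::
gen 27: ::::::::
::ZZ::::
:^:ZZ:::
:ZZZ:Z::
:::::Z::
:::ZZ:::
::::::::
::::::::
::::::::
gen 28: ::::::::
::ZZ::::
:Z>ZZ:::
:ZZZ:Z::
:::::Z::
:::ZZ:::
::::::::
::::::::
::::::::
gen 29: ::::::::
::ZZ::::
:ZZZZ:::
:ZvZ:Z::
:::::Z::
:::ZZ:::
::::::::
::::::::
::::::::
gen 30: ::::::::
::ZZ::::
:ZZZZ:::
:Z:>:Z::
:::::Z::
:::ZZ:::
::::::::
::::::::
::::::::

1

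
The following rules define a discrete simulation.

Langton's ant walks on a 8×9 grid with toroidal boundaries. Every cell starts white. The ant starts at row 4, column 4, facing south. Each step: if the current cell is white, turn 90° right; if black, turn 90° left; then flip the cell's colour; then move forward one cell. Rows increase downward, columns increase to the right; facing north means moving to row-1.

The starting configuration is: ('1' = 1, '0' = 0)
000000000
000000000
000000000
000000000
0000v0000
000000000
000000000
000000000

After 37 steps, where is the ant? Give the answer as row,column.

[0] 000000000
000000000
000000000
000000000
0000v0000
000000000
000000000
000000000
[1] 000000000
000000000
000000000
000000000
000<10000
000000000
000000000
000000000
[2] 000000000
000000000
000000000
000^00000
000110000
000000000
000000000
000000000
[3] 000000000
000000000
000000000
0001>0000
000110000
000000000
000000000
000000000
[4] 000000000
000000000
000000000
000110000
0001v0000
000000000
000000000
000000000
[5] 000000000
000000000
000000000
000110000
00010>000
000000000
000000000
000000000
[6] 000000000
000000000
000000000
000110000
000101000
00000v000
000000000
000000000
[7] 000000000
000000000
000000000
000110000
000101000
0000<1000
000000000
000000000
[8] 000000000
000000000
000000000
000110000
0001^1000
000011000
000000000
000000000
[9] 000000000
000000000
000000000
000110000
00011>000
000011000
000000000
000000000
[10] 000000000
000000000
000000000
00011^000
000110000
000011000
000000000
000000000
[11] 000000000
000000000
000000000
000111>00
000110000
000011000
000000000
000000000
[12] 000000000
000000000
000000000
000111100
000110v00
000011000
000000000
000000000
[13] 000000000
000000000
000000000
000111100
00011<100
000011000
000000000
000000000
[14] 000000000
000000000
000000000
00011^100
000111100
000011000
000000000
000000000
[15] 000000000
000000000
000000000
0001<0100
000111100
000011000
000000000
000000000
[16] 000000000
000000000
000000000
000100100
0001v1100
000011000
000000000
000000000
[17] 000000000
000000000
000000000
000100100
00010>100
000011000
000000000
000000000
[18] 000000000
000000000
000000000
00010^100
000100100
000011000
000000000
000000000
[19] 000000000
000000000
000000000
000101>00
000100100
000011000
000000000
000000000
[20] 000000000
000000000
000000^00
000101000
000100100
000011000
000000000
000000000
[21] 000000000
000000000
0000001>0
000101000
000100100
000011000
000000000
000000000
[22] 000000000
000000000
000000110
0001010v0
000100100
000011000
000000000
000000000
[23] 000000000
000000000
000000110
000101<10
000100100
000011000
000000000
000000000
[24] 000000000
000000000
000000^10
000101110
000100100
000011000
000000000
000000000
[25] 000000000
000000000
00000<010
000101110
000100100
000011000
000000000
000000000
[26] 000000000
00000^000
000001010
000101110
000100100
000011000
000000000
000000000
[27] 000000000
000001>00
000001010
000101110
000100100
000011000
000000000
000000000
[28] 000000000
000001100
000001v10
000101110
000100100
000011000
000000000
000000000
[29] 000000000
000001100
00000<110
000101110
000100100
000011000
000000000
000000000
[30] 000000000
000001100
000000110
00010v110
000100100
000011000
000000000
000000000
[31] 000000000
000001100
000000110
000100>10
000100100
000011000
000000000
000000000
[32] 000000000
000001100
000000^10
000100010
000100100
000011000
000000000
000000000
[33] 000000000
000001100
00000<010
000100010
000100100
000011000
000000000
000000000
[34] 000000000
00000^100
000001010
000100010
000100100
000011000
000000000
000000000
[35] 000000000
0000<0100
000001010
000100010
000100100
000011000
000000000
000000000
[36] 0000^0000
000010100
000001010
000100010
000100100
000011000
000000000
000000000
[37] 00001>000
000010100
000001010
000100010
000100100
000011000
000000000
000000000

0,5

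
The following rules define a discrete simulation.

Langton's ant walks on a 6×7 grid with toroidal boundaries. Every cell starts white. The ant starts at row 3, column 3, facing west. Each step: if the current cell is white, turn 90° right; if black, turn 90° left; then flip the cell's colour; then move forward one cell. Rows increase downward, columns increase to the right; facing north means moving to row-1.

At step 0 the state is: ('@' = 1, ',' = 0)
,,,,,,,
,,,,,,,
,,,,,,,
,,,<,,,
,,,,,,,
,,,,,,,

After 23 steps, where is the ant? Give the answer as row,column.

k=0  ,,,,,,,
,,,,,,,
,,,,,,,
,,,<,,,
,,,,,,,
,,,,,,,
k=1  ,,,,,,,
,,,,,,,
,,,^,,,
,,,@,,,
,,,,,,,
,,,,,,,
k=2  ,,,,,,,
,,,,,,,
,,,@>,,
,,,@,,,
,,,,,,,
,,,,,,,
k=3  ,,,,,,,
,,,,,,,
,,,@@,,
,,,@v,,
,,,,,,,
,,,,,,,
k=4  ,,,,,,,
,,,,,,,
,,,@@,,
,,,<@,,
,,,,,,,
,,,,,,,
k=5  ,,,,,,,
,,,,,,,
,,,@@,,
,,,,@,,
,,,v,,,
,,,,,,,
k=6  ,,,,,,,
,,,,,,,
,,,@@,,
,,,,@,,
,,<@,,,
,,,,,,,
k=7  ,,,,,,,
,,,,,,,
,,,@@,,
,,^,@,,
,,@@,,,
,,,,,,,
k=8  ,,,,,,,
,,,,,,,
,,,@@,,
,,@>@,,
,,@@,,,
,,,,,,,
k=9  ,,,,,,,
,,,,,,,
,,,@@,,
,,@@@,,
,,@v,,,
,,,,,,,
k=10  ,,,,,,,
,,,,,,,
,,,@@,,
,,@@@,,
,,@,>,,
,,,,,,,
k=11  ,,,,,,,
,,,,,,,
,,,@@,,
,,@@@,,
,,@,@,,
,,,,v,,
k=12  ,,,,,,,
,,,,,,,
,,,@@,,
,,@@@,,
,,@,@,,
,,,<@,,
k=13  ,,,,,,,
,,,,,,,
,,,@@,,
,,@@@,,
,,@^@,,
,,,@@,,
k=14  ,,,,,,,
,,,,,,,
,,,@@,,
,,@@@,,
,,@@>,,
,,,@@,,
k=15  ,,,,,,,
,,,,,,,
,,,@@,,
,,@@^,,
,,@@,,,
,,,@@,,
k=16  ,,,,,,,
,,,,,,,
,,,@@,,
,,@<,,,
,,@@,,,
,,,@@,,
k=17  ,,,,,,,
,,,,,,,
,,,@@,,
,,@,,,,
,,@v,,,
,,,@@,,
k=18  ,,,,,,,
,,,,,,,
,,,@@,,
,,@,,,,
,,@,>,,
,,,@@,,
k=19  ,,,,,,,
,,,,,,,
,,,@@,,
,,@,,,,
,,@,@,,
,,,@v,,
k=20  ,,,,,,,
,,,,,,,
,,,@@,,
,,@,,,,
,,@,@,,
,,,@,>,
k=21  ,,,,,v,
,,,,,,,
,,,@@,,
,,@,,,,
,,@,@,,
,,,@,@,
k=22  ,,,,<@,
,,,,,,,
,,,@@,,
,,@,,,,
,,@,@,,
,,,@,@,
k=23  ,,,,@@,
,,,,,,,
,,,@@,,
,,@,,,,
,,@,@,,
,,,@^@,

5,4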